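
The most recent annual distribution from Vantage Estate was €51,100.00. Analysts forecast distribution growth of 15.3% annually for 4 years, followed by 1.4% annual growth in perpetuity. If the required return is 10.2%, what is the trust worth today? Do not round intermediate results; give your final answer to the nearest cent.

€934782.58

D_1 = 58918.30000
D_2 = 67932.79990
D_3 = 78326.51828
D_4 = 90310.47558
Terminal value at year 4: TV = D_4×(1+g_2)/(r−g_2) = 91574.82224/0.088 = 1040622.98000
P_0 = D_1/(1+r)^1 + D_2/(1+r)^2 + D_3/(1+r)^3 + D_4/(1+r)^4 + TV/(1+r)^4
    = 53464.88203 + 55939.20960 + 58528.04780 + 61236.69611 + 705613.74834 = 934782.58388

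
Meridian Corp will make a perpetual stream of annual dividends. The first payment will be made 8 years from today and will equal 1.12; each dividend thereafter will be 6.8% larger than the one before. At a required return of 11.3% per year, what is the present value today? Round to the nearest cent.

11.76

Value at end of year 7: C₁ / (r − g) = 1.12 / (0.113 − 0.068) = 24.8889
Discount to today: PV = 24.8889 / (1 + 0.113)^7 = 24.8889 / 2.115759 = 11.76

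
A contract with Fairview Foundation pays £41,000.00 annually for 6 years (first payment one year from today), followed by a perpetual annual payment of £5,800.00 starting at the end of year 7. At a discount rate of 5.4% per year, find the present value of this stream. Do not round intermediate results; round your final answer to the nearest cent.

PV of 6-year annuity: £41,000.00 × [1 − (1+0.054)^−6] / 0.054 = 205467.57303
Perpetuity value at year 6: £5,800.00 / 0.054 = 107407.40741
PV of perpetuity: 107407.40741 / (1+0.054)^6 = 78341.26293
Total PV = 205467.57303 + 78341.26293 = 283808.83596

£283808.84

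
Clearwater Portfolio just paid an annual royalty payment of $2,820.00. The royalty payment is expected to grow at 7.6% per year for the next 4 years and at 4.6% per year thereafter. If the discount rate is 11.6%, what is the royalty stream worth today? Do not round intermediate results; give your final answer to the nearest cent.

$46719.39

D_1 = 3034.32000
D_2 = 3264.92832
D_3 = 3513.06287
D_4 = 3780.05565
Terminal value at year 4: TV = D_4×(1+g_2)/(r−g_2) = 3953.93821/0.07 = 56484.83158
P_0 = D_1/(1+r)^1 + D_2/(1+r)^2 + D_3/(1+r)^3 + D_4/(1+r)^4 + TV/(1+r)^4
    = 2718.92473 + 2621.47223 + 2527.51265 + 2436.92080 + 36414.55942 = 46719.38984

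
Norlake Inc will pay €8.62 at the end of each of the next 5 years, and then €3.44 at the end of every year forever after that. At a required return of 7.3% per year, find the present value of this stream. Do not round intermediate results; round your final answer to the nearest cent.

€68.19

PV of 5-year annuity: €8.62 × [1 − (1+0.073)^−5] / 0.073 = 35.06161
Perpetuity value at year 5: €3.44 / 0.073 = 47.12329
PV of perpetuity: 47.12329 / (1+0.073)^5 = 33.13119
Total PV = 35.06161 + 33.13119 = 68.19279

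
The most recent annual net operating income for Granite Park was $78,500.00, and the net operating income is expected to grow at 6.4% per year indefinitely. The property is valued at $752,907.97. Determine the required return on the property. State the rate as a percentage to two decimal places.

D₁ = $78,500.00 × 1.064 = $83,524.0000
P = D₁/(r − g) ⇒ r = D₁/P + g = $83,524.0000/$752,907.97 + 0.064 = 0.110935 + 0.064 = 0.174935

17.49%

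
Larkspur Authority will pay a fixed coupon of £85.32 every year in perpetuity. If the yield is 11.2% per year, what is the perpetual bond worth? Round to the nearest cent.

£761.79

Level perpetuity: PV = C / r = £85.32 / 0.112 = £761.79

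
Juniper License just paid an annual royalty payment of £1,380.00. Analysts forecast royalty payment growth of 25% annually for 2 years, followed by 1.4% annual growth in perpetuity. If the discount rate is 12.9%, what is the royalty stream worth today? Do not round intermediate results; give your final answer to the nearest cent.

D_1 = 1725.00000
D_2 = 2156.25000
Terminal value at year 2: TV = D_2×(1+g_2)/(r−g_2) = 2186.43750/0.115 = 19012.50000
P_0 = D_1/(1+r)^1 + D_2/(1+r)^2 + TV/(1+r)^2
    = 1527.90080 + 1691.65279 + 14915.96457 = 18135.51816

£18135.52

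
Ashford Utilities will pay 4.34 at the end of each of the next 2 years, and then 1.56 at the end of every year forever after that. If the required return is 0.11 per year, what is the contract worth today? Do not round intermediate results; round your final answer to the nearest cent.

18.94

PV of 2-year annuity: 4.34 × [1 − (1+0.11)^−2] / 0.11 = 7.43235
Perpetuity value at year 2: 1.56 / 0.11 = 14.18182
PV of perpetuity: 14.18182 / (1+0.11)^2 = 11.51028
Total PV = 7.43235 + 11.51028 = 18.94263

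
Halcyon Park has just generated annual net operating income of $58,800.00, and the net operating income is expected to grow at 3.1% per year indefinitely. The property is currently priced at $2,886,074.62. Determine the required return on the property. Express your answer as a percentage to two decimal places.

5.20%

D₁ = $58,800.00 × 1.031 = $60,622.8000
P = D₁/(r − g) ⇒ r = D₁/P + g = $60,622.8000/$2,886,074.62 + 0.031 = 0.021005 + 0.031 = 0.052005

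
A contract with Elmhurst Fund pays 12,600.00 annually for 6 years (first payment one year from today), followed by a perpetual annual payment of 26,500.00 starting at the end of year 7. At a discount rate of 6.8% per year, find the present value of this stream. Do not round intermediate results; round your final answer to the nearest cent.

323039.92

PV of 6-year annuity: 12,600.00 × [1 − (1+0.068)^−6] / 0.068 = 60431.01672
Perpetuity value at year 6: 26,500.00 / 0.068 = 389705.88235
PV of perpetuity: 389705.88235 / (1+0.068)^6 = 262608.90274
Total PV = 60431.01672 + 262608.90274 = 323039.91946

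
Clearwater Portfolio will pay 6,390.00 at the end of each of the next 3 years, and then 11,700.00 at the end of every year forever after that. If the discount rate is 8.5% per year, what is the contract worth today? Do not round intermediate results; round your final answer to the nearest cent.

PV of 3-year annuity: 6,390.00 × [1 − (1+0.085)^−3] / 0.085 = 16320.20295
Perpetuity value at year 3: 11,700.00 / 0.085 = 137647.05882
PV of perpetuity: 137647.05882 / (1+0.085)^3 = 107764.99708
Total PV = 16320.20295 + 107764.99708 = 124085.20003

124085.20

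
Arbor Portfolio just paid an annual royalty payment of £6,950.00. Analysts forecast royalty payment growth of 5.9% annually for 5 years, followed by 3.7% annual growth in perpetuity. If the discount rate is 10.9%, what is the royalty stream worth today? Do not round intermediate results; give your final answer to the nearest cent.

D_1 = 7360.05000
D_2 = 7794.29295
D_3 = 8254.15623
D_4 = 8741.15145
D_5 = 9256.87939
Terminal value at year 5: TV = D_5×(1+g_2)/(r−g_2) = 9599.38392/0.072 = 133324.77673
P_0 = D_1/(1+r)^1 + D_2/(1+r)^2 + D_3/(1+r)^3 + D_4/(1+r)^4 + D_5/(1+r)^5 + TV/(1+r)^5
    = 6636.65464 + 6337.43667 + 6051.70914 + 5778.86382 + 5518.31992 + 79479.13545 = 109802.11964

£109802.12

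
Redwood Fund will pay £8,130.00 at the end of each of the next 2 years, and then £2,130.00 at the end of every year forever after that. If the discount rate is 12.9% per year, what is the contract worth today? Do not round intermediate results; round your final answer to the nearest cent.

PV of 2-year annuity: £8,130.00 × [1 − (1+0.129)^−2] / 0.129 = 13579.32940
Perpetuity value at year 2: £2,130.00 / 0.129 = 16511.62791
PV of perpetuity: 16511.62791 / (1+0.129)^2 = 12953.94382
Total PV = 13579.32940 + 12953.94382 = 26533.27322

£26533.27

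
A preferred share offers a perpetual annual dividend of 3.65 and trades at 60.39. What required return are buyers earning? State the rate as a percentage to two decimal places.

P = C/r ⇒ r = C/P = 3.65/60.39 = 0.060440

6.04%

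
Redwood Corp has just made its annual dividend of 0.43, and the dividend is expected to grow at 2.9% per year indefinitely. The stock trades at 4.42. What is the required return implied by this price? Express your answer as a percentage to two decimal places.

12.91%

D₁ = 0.43 × 1.029 = 0.4425
P = D₁/(r − g) ⇒ r = D₁/P + g = 0.4425/4.42 + 0.029 = 0.100106 + 0.029 = 0.129106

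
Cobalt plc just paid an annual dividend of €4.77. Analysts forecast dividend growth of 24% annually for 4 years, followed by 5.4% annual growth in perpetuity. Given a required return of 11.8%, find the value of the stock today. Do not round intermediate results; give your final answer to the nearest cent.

D_1 = 5.91480
D_2 = 7.33435
D_3 = 9.09460
D_4 = 11.27730
Terminal value at year 4: TV = D_4×(1+g_2)/(r−g_2) = 11.88627/0.064 = 185.72303
P_0 = D_1/(1+r)^1 + D_2/(1+r)^2 + D_3/(1+r)^3 + D_4/(1+r)^4 + TV/(1+r)^4
    = 5.29052 + 5.86784 + 6.50816 + 7.21835 + 118.87719 = 143.76206

€143.76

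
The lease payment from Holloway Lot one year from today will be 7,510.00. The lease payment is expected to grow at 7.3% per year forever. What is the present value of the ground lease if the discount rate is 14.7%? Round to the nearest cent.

Growing perpetuity: P = D₁ / (r − g) = 7,510.0000 / (0.147 − 0.073) = 101,486.49

101486.49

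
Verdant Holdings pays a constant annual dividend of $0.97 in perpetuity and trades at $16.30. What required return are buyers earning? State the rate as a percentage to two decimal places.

5.95%

P = C/r ⇒ r = C/P = $0.97/$16.30 = 0.059509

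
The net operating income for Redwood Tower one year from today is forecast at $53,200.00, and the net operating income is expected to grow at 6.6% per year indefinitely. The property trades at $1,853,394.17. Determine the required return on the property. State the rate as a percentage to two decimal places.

P = D₁/(r − g) ⇒ r = D₁/P + g = $53,200.0000/$1,853,394.17 + 0.066 = 0.028704 + 0.066 = 0.094704

9.47%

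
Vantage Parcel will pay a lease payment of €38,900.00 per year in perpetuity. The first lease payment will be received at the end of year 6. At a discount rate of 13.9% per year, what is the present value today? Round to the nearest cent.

Value at end of year 5: C / r = €38,900.00 / 0.139 = €279,856.1151
Discount to today: PV = €279,856.1151 / (1 + 0.139)^5 = €279,856.1151 / 1.916985 = €145,987.67

€145987.67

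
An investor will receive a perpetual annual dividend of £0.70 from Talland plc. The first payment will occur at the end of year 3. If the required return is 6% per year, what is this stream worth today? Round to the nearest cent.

£10.38

Value at end of year 2: C / r = £0.70 / 0.06 = £11.6667
Discount to today: PV = £11.6667 / (1 + 0.06)^2 = £11.6667 / 1.123600 = £10.38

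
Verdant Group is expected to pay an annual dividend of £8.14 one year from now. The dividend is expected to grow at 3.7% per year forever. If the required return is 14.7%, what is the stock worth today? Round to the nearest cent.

£74.00

Growing perpetuity: P = D₁ / (r − g) = £8.1400 / (0.147 − 0.037) = £74.00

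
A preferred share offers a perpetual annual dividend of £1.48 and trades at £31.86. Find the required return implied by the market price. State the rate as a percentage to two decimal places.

4.65%

P = C/r ⇒ r = C/P = £1.48/£31.86 = 0.046453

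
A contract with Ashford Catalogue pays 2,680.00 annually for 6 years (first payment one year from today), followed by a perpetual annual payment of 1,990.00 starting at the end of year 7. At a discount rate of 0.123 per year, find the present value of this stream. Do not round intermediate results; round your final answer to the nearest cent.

PV of 6-year annuity: 2,680.00 × [1 − (1+0.123)^−6] / 0.123 = 10925.58373
Perpetuity value at year 6: 1,990.00 / 0.123 = 16178.86179
PV of perpetuity: 16178.86179 / (1+0.123)^6 = 8066.20820
Total PV = 10925.58373 + 8066.20820 = 18991.79193

18991.79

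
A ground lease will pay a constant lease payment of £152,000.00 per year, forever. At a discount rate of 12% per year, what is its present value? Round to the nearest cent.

£1266666.67

Level perpetuity: PV = C / r = £152,000.00 / 0.12 = £1,266,666.67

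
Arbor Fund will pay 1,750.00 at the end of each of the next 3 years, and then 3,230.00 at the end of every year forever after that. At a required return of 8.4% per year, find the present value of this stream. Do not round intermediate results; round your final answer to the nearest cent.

PV of 3-year annuity: 1,750.00 × [1 − (1+0.084)^−3] / 0.084 = 4477.56630
Perpetuity value at year 3: 3,230.00 / 0.084 = 38452.38095
PV of perpetuity: 38452.38095 / (1+0.084)^3 = 30188.07287
Total PV = 4477.56630 + 30188.07287 = 34665.63917

34665.64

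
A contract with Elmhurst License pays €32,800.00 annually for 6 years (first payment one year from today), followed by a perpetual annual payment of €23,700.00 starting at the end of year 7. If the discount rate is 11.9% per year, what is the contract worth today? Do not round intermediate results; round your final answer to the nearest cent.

€236679.67

PV of 6-year annuity: €32,800.00 × [1 − (1+0.119)^−6] / 0.119 = 135236.95833
Perpetuity value at year 6: €23,700.00 / 0.119 = 199159.66387
PV of perpetuity: 199159.66387 / (1+0.119)^6 = 101442.71532
Total PV = 135236.95833 + 101442.71532 = 236679.67365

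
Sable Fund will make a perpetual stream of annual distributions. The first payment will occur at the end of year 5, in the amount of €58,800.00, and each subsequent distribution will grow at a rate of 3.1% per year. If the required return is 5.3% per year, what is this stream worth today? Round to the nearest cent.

€2173908.00

Value at end of year 4: C₁ / (r − g) = €58,800.00 / (0.053 − 0.031) = €2,672,727.2727
Discount to today: PV = €2,672,727.2727 / (1 + 0.053)^4 = €2,672,727.2727 / 1.229457 = €2,173,908.00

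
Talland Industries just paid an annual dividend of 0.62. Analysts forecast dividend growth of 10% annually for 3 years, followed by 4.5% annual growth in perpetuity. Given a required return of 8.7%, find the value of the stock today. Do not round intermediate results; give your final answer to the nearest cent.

D_1 = 0.68200
D_2 = 0.75020
D_3 = 0.82522
Terminal value at year 3: TV = D_3×(1+g_2)/(r−g_2) = 0.86235/0.042 = 20.53226
P_0 = D_1/(1+r)^1 + D_2/(1+r)^2 + D_3/(1+r)^3 + TV/(1+r)^3
    = 0.62741 + 0.63492 + 0.64251 + 15.98631 = 17.89115

17.89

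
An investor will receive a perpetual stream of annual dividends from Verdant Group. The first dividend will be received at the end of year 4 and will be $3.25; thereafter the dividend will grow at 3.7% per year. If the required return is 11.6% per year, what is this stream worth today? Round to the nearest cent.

Value at end of year 3: C₁ / (r − g) = $3.25 / (0.116 − 0.037) = $41.1392
Discount to today: PV = $41.1392 / (1 + 0.116)^3 = $41.1392 / 1.389929 = $29.60

$29.60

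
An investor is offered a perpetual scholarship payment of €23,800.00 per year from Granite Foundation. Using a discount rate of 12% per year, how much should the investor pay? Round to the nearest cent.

Level perpetuity: PV = C / r = €23,800.00 / 0.12 = €198,333.33

€198333.33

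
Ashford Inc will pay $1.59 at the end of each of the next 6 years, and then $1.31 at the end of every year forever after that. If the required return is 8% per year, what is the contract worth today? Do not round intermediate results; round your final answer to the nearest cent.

PV of 6-year annuity: $1.59 × [1 − (1+0.08)^−6] / 0.08 = 7.35038
Perpetuity value at year 6: $1.31 / 0.08 = 16.37500
PV of perpetuity: 16.37500 / (1+0.08)^6 = 10.31903
Total PV = 7.35038 + 10.31903 = 17.66941

$17.67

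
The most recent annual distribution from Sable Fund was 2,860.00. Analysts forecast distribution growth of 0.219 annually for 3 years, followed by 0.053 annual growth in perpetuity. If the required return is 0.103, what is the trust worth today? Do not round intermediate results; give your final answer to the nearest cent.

91817.99

D_1 = 3486.34000
D_2 = 4249.84846
D_3 = 5180.56527
Terminal value at year 3: TV = D_3×(1+g_2)/(r−g_2) = 5455.13523/0.05 = 109102.70464
P_0 = D_1/(1+r)^1 + D_2/(1+r)^2 + D_3/(1+r)^3 + TV/(1+r)^3
    = 3160.77969 + 3493.19170 + 3860.56272 + 81303.45091 = 91817.98502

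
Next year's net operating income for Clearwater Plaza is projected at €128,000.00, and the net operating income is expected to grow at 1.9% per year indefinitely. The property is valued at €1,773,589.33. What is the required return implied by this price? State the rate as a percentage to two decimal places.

9.12%

P = D₁/(r − g) ⇒ r = D₁/P + g = €128,000.0000/€1,773,589.33 + 0.019 = 0.072170 + 0.019 = 0.091170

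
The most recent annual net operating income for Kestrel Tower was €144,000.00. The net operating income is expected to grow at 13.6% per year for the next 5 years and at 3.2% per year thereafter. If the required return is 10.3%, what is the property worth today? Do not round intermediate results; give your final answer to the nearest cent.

D_1 = 163584.00000
D_2 = 185831.42400
D_3 = 211104.49766
D_4 = 239814.70935
D_5 = 272429.50982
Terminal value at year 5: TV = D_5×(1+g_2)/(r−g_2) = 281147.25413/0.071 = 3959820.48073
P_0 = D_1/(1+r)^1 + D_2/(1+r)^2 + D_3/(1+r)^3 + D_4/(1+r)^4 + D_5/(1+r)^5 + TV/(1+r)^5
    = 148308.25023 + 152745.39643 + 157315.29496 + 162021.91756 + 166869.35481 + 2425481.32622 = 3212741.54020

€3212741.54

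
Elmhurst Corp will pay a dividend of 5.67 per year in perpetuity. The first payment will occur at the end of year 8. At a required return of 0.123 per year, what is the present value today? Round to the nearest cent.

20.47

Value at end of year 7: C / r = 5.67 / 0.123 = 46.0976
Discount to today: PV = 46.0976 / (1 + 0.123)^7 = 46.0976 / 2.252466 = 20.47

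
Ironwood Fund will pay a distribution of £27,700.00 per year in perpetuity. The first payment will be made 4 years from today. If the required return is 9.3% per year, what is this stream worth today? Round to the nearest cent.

£228105.80

Value at end of year 3: C / r = £27,700.00 / 0.093 = £297,849.4624
Discount to today: PV = £297,849.4624 / (1 + 0.093)^3 = £297,849.4624 / 1.305751 = £228,105.80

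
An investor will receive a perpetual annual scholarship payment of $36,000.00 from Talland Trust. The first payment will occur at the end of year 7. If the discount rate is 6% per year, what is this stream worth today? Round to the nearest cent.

Value at end of year 6: C / r = $36,000.00 / 0.06 = $600,000.0000
Discount to today: PV = $600,000.0000 / (1 + 0.06)^6 = $600,000.0000 / 1.418519 = $422,976.32

$422976.32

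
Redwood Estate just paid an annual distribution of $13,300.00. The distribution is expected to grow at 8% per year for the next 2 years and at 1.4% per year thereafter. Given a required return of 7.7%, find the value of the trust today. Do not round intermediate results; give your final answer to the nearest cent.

$241972.14

D_1 = 14364.00000
D_2 = 15513.12000
Terminal value at year 2: TV = D_2×(1+g_2)/(r−g_2) = 15730.30368/0.063 = 249687.36000
P_0 = D_1/(1+r)^1 + D_2/(1+r)^2 + TV/(1+r)^2
    = 13337.04735 + 13374.19790 + 215260.89959 = 241972.14485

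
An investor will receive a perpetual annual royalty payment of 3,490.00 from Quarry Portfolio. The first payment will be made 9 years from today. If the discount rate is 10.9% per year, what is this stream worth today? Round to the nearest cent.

13994.15

Value at end of year 8: C / r = 3,490.00 / 0.109 = 32,018.3486
Discount to today: PV = 32,018.3486 / (1 + 0.109)^8 = 32,018.3486 / 2.287981 = 13,994.15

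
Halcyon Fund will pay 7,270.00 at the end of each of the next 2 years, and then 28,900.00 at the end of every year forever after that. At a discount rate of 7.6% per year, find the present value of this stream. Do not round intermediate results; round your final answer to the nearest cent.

341478.56

PV of 2-year annuity: 7,270.00 × [1 − (1+0.076)^−2] / 0.076 = 13035.78585
Perpetuity value at year 2: 28,900.00 / 0.076 = 380263.15789
PV of perpetuity: 380263.15789 / (1+0.076)^2 = 328442.77122
Total PV = 13035.78585 + 328442.77122 = 341478.55707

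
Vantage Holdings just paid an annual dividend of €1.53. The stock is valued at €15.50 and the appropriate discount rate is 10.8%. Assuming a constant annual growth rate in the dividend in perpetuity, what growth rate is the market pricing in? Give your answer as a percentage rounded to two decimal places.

0.85%

P = D₀(1+g)/(r−g) ⇒ P(r−g) = D₀(1+g) ⇒ g(P+D₀) = P·r − D₀
g = (P·r − D₀)/(P + D₀) = (€15.50×0.108 − €1.53) / (€15.50 + €1.53) = 0.008456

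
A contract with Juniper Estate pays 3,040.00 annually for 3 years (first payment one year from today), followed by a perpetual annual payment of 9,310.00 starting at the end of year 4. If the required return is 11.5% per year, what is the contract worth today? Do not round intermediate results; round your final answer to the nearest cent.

PV of 3-year annuity: 3,040.00 × [1 − (1+0.115)^−3] / 0.115 = 7364.76293
Perpetuity value at year 3: 9,310.00 / 0.115 = 80956.52174
PV of perpetuity: 80956.52174 / (1+0.115)^3 = 58401.93525
Total PV = 7364.76293 + 58401.93525 = 65766.69819

65766.70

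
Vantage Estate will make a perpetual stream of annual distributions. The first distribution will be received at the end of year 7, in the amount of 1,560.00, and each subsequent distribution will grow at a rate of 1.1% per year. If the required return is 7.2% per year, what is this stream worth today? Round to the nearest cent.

Value at end of year 6: C₁ / (r − g) = 1,560.00 / (0.072 − 0.011) = 25,573.7705
Discount to today: PV = 25,573.7705 / (1 + 0.072)^6 = 25,573.7705 / 1.517640 = 16,851.01

16851.01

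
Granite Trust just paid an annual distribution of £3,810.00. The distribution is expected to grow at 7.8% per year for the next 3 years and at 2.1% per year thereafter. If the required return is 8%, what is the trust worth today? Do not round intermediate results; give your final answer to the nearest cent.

£76954.48

D_1 = 4107.18000
D_2 = 4427.54004
D_3 = 4772.88816
Terminal value at year 3: TV = D_3×(1+g_2)/(r−g_2) = 4873.11881/0.059 = 82595.23414
P_0 = D_1/(1+r)^1 + D_2/(1+r)^2 + D_3/(1+r)^3 + TV/(1+r)^3
    = 3802.94444 + 3795.90195 + 3788.87251 + 65566.75982 = 76954.47872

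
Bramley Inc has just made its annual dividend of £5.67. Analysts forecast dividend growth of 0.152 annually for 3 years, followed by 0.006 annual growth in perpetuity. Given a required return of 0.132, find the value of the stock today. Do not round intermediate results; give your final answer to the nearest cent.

£65.33

D_1 = 6.53184
D_2 = 7.52468
D_3 = 8.66843
Terminal value at year 3: TV = D_3×(1+g_2)/(r−g_2) = 8.72044/0.126 = 69.20985
P_0 = D_1/(1+r)^1 + D_2/(1+r)^2 + D_3/(1+r)^3 + TV/(1+r)^3
    = 5.77018 + 5.87212 + 5.97587 + 47.71211 = 65.33028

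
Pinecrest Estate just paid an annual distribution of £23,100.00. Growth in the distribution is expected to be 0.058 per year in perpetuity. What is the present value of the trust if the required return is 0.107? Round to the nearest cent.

£498771.43

D₁ = D₀ × (1 + g) = £23,100.00 × 1.058 = £24,439.8000
Growing perpetuity: P = D₁ / (r − g) = £24,439.8000 / (0.107 − 0.058) = £498,771.43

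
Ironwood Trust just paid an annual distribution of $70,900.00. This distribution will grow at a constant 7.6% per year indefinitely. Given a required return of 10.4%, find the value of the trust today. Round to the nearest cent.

D₁ = D₀ × (1 + g) = $70,900.00 × 1.076 = $76,288.4000
Growing perpetuity: P = D₁ / (r − g) = $76,288.4000 / (0.104 − 0.076) = $2,724,585.71

$2724585.71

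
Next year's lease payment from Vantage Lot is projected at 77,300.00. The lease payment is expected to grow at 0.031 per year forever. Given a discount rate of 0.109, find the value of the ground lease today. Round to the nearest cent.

Growing perpetuity: P = D₁ / (r − g) = 77,300.0000 / (0.109 − 0.031) = 991,025.64

991025.64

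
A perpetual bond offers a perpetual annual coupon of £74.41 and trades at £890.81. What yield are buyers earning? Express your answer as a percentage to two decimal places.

8.35%

P = C/r ⇒ r = C/P = £74.41/£890.81 = 0.083531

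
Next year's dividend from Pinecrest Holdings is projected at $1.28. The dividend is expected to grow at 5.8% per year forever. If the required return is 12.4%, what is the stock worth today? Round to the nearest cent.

$19.39

Growing perpetuity: P = D₁ / (r − g) = $1.2800 / (0.124 − 0.058) = $19.39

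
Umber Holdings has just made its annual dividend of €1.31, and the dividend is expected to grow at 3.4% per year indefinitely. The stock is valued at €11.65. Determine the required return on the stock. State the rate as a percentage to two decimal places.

15.03%

D₁ = €1.31 × 1.034 = €1.3545
P = D₁/(r − g) ⇒ r = D₁/P + g = €1.3545/€11.65 + 0.034 = 0.116270 + 0.034 = 0.150270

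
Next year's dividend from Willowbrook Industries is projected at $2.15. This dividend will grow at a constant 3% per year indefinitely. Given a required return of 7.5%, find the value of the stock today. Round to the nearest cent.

$47.78

Growing perpetuity: P = D₁ / (r − g) = $2.1500 / (0.075 − 0.03) = $47.78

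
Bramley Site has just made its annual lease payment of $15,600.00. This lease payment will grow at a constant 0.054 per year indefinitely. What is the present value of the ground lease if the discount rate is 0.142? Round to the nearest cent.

$186845.45

D₁ = D₀ × (1 + g) = $15,600.00 × 1.054 = $16,442.4000
Growing perpetuity: P = D₁ / (r − g) = $16,442.4000 / (0.142 − 0.054) = $186,845.45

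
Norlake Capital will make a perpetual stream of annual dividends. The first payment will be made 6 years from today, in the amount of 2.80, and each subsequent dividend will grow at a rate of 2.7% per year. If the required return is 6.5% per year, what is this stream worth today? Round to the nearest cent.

53.78

Value at end of year 5: C₁ / (r − g) = 2.80 / (0.065 − 0.027) = 73.6842
Discount to today: PV = 73.6842 / (1 + 0.065)^5 = 73.6842 / 1.370087 = 53.78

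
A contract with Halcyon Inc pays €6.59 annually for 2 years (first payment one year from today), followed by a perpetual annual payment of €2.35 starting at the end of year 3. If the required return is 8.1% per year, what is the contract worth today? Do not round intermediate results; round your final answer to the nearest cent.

PV of 2-year annuity: €6.59 × [1 − (1+0.081)^−2] / 0.081 = 11.73562
Perpetuity value at year 2: €2.35 / 0.081 = 29.01235
PV of perpetuity: 29.01235 / (1+0.081)^2 = 24.82741
Total PV = 11.73562 + 24.82741 = 36.56303

€36.56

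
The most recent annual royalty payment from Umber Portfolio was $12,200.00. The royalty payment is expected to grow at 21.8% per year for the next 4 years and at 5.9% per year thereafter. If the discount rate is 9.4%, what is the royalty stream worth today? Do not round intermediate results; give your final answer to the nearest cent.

D_1 = 14859.60000
D_2 = 18098.99280
D_3 = 22044.57323
D_4 = 26850.29019
Terminal value at year 4: TV = D_4×(1+g_2)/(r−g_2) = 28434.45732/0.035 = 812413.06617
P_0 = D_1/(1+r)^1 + D_2/(1+r)^2 + D_3/(1+r)^3 + D_4/(1+r)^4 + TV/(1+r)^4
    = 13582.81536 + 15122.36664 + 16836.41917 + 18744.75187 + 567162.63511 = 631448.98814

$631448.99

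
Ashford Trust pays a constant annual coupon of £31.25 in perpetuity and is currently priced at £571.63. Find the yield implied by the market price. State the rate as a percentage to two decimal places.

5.47%

P = C/r ⇒ r = C/P = £31.25/£571.63 = 0.054668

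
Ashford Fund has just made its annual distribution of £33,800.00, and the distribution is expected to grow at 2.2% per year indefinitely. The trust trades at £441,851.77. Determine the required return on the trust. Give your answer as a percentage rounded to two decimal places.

D₁ = £33,800.00 × 1.022 = £34,543.6000
P = D₁/(r − g) ⇒ r = D₁/P + g = £34,543.6000/£441,851.77 + 0.022 = 0.078179 + 0.022 = 0.100179

10.02%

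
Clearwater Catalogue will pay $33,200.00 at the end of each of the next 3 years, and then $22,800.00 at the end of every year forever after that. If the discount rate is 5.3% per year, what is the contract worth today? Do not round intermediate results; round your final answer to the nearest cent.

$458352.00

PV of 3-year annuity: $33,200.00 × [1 − (1+0.053)^−3] / 0.053 = 89905.98459
Perpetuity value at year 3: $22,800.00 / 0.053 = 430188.67925
PV of perpetuity: 430188.67925 / (1+0.053)^3 = 368446.01513
Total PV = 89905.98459 + 368446.01513 = 458351.99972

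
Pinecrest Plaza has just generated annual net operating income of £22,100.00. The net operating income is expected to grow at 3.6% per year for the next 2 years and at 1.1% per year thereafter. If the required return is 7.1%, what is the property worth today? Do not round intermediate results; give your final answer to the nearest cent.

D_1 = 22895.60000
D_2 = 23719.84160
Terminal value at year 2: TV = D_2×(1+g_2)/(r−g_2) = 23980.75986/0.06 = 399679.33096
P_0 = D_1/(1+r)^1 + D_2/(1+r)^2 + TV/(1+r)^2
    = 21377.77778 + 20679.15759 + 348443.80537 = 390500.74074

£390500.74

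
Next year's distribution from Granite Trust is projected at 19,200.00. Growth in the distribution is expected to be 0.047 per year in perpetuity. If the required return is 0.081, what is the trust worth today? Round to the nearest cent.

Growing perpetuity: P = D₁ / (r − g) = 19,200.0000 / (0.081 − 0.047) = 564,705.88

564705.88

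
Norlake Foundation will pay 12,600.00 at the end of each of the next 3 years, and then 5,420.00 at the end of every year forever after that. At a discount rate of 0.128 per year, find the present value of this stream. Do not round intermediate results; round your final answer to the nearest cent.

59354.56

PV of 3-year annuity: 12,600.00 × [1 − (1+0.128)^−3] / 0.128 = 29851.84721
Perpetuity value at year 3: 5,420.00 / 0.128 = 42343.75000
PV of perpetuity: 42343.75000 / (1+0.128)^3 = 29502.71731
Total PV = 29851.84721 + 29502.71731 = 59354.56452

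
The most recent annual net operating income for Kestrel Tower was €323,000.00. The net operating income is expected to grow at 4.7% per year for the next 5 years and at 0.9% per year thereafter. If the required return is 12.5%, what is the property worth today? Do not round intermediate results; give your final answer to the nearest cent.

€3270145.53

D_1 = 338181.00000
D_2 = 354075.50700
D_3 = 370717.05583
D_4 = 388140.75745
D_5 = 406383.37305
Terminal value at year 5: TV = D_5×(1+g_2)/(r−g_2) = 410040.82341/0.116 = 3534834.68458
P_0 = D_1/(1+r)^1 + D_2/(1+r)^2 + D_3/(1+r)^3 + D_4/(1+r)^4 + D_5/(1+r)^5 + TV/(1+r)^5
    = 300605.33333 + 279763.36356 + 260366.43702 + 242314.36405 + 225513.90148 + 1961582.12576 = 3270145.52519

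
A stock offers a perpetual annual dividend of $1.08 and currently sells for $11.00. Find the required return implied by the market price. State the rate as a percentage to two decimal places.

P = C/r ⇒ r = C/P = $1.08/$11.00 = 0.098182

9.82%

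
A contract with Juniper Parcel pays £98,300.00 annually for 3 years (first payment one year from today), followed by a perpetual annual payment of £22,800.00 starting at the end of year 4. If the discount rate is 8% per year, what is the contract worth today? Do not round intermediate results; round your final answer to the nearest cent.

£479570.82

PV of 3-year annuity: £98,300.00 × [1 − (1+0.08)^−3] / 0.08 = 253328.63385
Perpetuity value at year 3: £22,800.00 / 0.08 = 285000.00000
PV of perpetuity: 285000.00000 / (1+0.08)^3 = 226242.18869
Total PV = 253328.63385 + 226242.18869 = 479570.82254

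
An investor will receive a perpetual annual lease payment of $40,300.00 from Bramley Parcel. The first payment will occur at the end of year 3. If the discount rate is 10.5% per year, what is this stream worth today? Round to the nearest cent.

Value at end of year 2: C / r = $40,300.00 / 0.105 = $383,809.5238
Discount to today: PV = $383,809.5238 / (1 + 0.105)^2 = $383,809.5238 / 1.221025 = $314,333.88

$314333.88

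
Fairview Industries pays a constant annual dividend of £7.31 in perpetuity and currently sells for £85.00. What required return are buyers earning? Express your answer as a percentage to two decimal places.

P = C/r ⇒ r = C/P = £7.31/£85.00 = 0.086000

8.60%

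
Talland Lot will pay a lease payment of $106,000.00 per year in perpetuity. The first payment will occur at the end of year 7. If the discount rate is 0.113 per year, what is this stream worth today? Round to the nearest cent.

$493465.09

Value at end of year 6: C / r = $106,000.00 / 0.113 = $938,053.0973
Discount to today: PV = $938,053.0973 / (1 + 0.113)^6 = $938,053.0973 / 1.900951 = $493,465.09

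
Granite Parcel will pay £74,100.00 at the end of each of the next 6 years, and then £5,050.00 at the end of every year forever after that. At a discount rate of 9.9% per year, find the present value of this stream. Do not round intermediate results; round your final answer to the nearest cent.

PV of 6-year annuity: £74,100.00 × [1 − (1+0.099)^−6] / 0.099 = 323672.76756
Perpetuity value at year 6: £5,050.00 / 0.099 = 51010.10101
PV of perpetuity: 51010.10101 / (1+0.099)^6 = 28951.43062
Total PV = 323672.76756 + 28951.43062 = 352624.19817

£352624.20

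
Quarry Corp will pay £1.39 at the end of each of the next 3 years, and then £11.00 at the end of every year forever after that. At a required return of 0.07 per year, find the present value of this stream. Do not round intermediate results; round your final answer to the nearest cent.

PV of 3-year annuity: £1.39 × [1 − (1+0.07)^−3] / 0.07 = 3.64780
Perpetuity value at year 3: £11.00 / 0.07 = 157.14286
PV of perpetuity: 157.14286 / (1+0.07)^3 = 128.27538
Total PV = 3.64780 + 128.27538 = 131.92318

£131.92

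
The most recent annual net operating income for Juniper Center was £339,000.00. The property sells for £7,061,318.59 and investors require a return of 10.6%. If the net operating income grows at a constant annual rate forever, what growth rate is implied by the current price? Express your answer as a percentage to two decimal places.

5.53%

P = D₀(1+g)/(r−g) ⇒ P(r−g) = D₀(1+g) ⇒ g(P+D₀) = P·r − D₀
g = (P·r − D₀)/(P + D₀) = (£7,061,318.59×0.106 − £339,000.00) / (£7,061,318.59 + £339,000.00) = 0.055335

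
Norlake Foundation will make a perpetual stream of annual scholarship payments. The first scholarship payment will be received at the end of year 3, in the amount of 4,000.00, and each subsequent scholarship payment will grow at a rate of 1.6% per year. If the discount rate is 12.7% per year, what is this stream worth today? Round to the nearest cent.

28371.95

Value at end of year 2: C₁ / (r − g) = 4,000.00 / (0.127 − 0.016) = 36,036.0360
Discount to today: PV = 36,036.0360 / (1 + 0.127)^2 = 36,036.0360 / 1.270129 = 28,371.95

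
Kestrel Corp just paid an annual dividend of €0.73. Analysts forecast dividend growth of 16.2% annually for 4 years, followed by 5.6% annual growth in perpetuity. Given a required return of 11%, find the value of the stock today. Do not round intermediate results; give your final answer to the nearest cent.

€20.42

D_1 = 0.84826
D_2 = 0.98568
D_3 = 1.14536
D_4 = 1.33091
Terminal value at year 4: TV = D_4×(1+g_2)/(r−g_2) = 1.40544/0.054 = 26.02661
P_0 = D_1/(1+r)^1 + D_2/(1+r)^2 + D_3/(1+r)^3 + D_4/(1+r)^4 + TV/(1+r)^4
    = 0.76420 + 0.80000 + 0.83748 + 0.87671 + 17.14453 = 20.42291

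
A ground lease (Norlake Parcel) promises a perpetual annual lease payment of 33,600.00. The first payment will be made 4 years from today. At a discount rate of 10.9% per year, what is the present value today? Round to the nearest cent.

Value at end of year 3: C / r = 33,600.00 / 0.109 = 308,256.8807
Discount to today: PV = 308,256.8807 / (1 + 0.109)^3 = 308,256.8807 / 1.363938 = 226,005.05

226005.05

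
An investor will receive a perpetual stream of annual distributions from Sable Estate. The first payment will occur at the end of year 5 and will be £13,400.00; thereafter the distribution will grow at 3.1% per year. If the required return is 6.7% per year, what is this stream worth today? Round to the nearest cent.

£287173.67

Value at end of year 4: C₁ / (r − g) = £13,400.00 / (0.067 − 0.031) = £372,222.2222
Discount to today: PV = £372,222.2222 / (1 + 0.067)^4 = £372,222.2222 / 1.296157 = £287,173.67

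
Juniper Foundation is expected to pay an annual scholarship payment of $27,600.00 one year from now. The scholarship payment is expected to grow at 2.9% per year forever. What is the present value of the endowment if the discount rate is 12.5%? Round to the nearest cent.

$287500.00

Growing perpetuity: P = D₁ / (r − g) = $27,600.0000 / (0.125 − 0.029) = $287,500.00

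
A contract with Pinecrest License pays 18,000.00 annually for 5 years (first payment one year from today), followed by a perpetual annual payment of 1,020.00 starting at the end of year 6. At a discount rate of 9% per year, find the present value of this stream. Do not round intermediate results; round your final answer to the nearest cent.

77379.61

PV of 5-year annuity: 18,000.00 × [1 − (1+0.09)^−5] / 0.09 = 70013.72274
Perpetuity value at year 5: 1,020.00 / 0.09 = 11333.33333
PV of perpetuity: 11333.33333 / (1+0.09)^5 = 7365.88904
Total PV = 70013.72274 + 7365.88904 = 77379.61179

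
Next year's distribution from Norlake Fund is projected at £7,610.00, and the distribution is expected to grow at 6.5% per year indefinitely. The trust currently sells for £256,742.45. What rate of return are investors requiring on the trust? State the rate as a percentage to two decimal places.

P = D₁/(r − g) ⇒ r = D₁/P + g = £7,610.0000/£256,742.45 + 0.065 = 0.029641 + 0.065 = 0.094641

9.46%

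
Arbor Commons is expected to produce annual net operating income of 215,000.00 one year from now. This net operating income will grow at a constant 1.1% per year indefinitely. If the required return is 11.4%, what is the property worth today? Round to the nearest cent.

2087378.64

Growing perpetuity: P = D₁ / (r − g) = 215,000.0000 / (0.114 − 0.011) = 2,087,378.64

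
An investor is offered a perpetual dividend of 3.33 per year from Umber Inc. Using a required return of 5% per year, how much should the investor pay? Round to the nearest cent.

66.60

Level perpetuity: PV = C / r = 3.33 / 0.05 = 66.60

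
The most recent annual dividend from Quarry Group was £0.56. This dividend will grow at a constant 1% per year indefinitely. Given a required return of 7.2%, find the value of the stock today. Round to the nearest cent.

D₁ = D₀ × (1 + g) = £0.56 × 1.01 = £0.5656
Growing perpetuity: P = D₁ / (r − g) = £0.5656 / (0.072 − 0.01) = £9.12

£9.12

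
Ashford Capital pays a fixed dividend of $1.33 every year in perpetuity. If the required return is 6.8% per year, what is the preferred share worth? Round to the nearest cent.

Level perpetuity: PV = C / r = $1.33 / 0.068 = $19.56

$19.56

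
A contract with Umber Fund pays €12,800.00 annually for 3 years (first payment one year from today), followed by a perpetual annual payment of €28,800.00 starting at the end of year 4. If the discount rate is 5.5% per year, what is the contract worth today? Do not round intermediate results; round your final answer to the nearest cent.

PV of 3-year annuity: €12,800.00 × [1 − (1+0.055)^−3] / 0.055 = 34533.54724
Perpetuity value at year 3: €28,800.00 / 0.055 = 523636.36364
PV of perpetuity: 523636.36364 / (1+0.055)^3 = 445935.88234
Total PV = 34533.54724 + 445935.88234 = 480469.42958

€480469.43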